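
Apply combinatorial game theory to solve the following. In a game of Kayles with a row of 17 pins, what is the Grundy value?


Kayles: a move removes 1 or 2 adjacent pins from a contiguous row.
Removing pins from a row of k leaves two independent rows (a, b) with a + b = k - 1 (one pin) or a + b = k - 2 (two pins); an end removal gives a = 0.
By Sprague-Grundy, G(k) = mex{ G(a) XOR G(b) } over all these splits. G(0) = 0.
G(1): splits (0,0):0^0=0 -> mex({0}) = 1
G(2): splits (0,1):0^1=1 (0,0):0^0=0 -> mex({0, 1}) = 2
G(3): splits (0,2):0^2=2 (1,1):1^1=0 (0,1):0^1=1 -> mex({0, 1, 2}) = 3
G(4): splits (0,3):0^3=3 (1,2):1^2=3 (0,2):0^2=2 (1,1):1^1=0 -> mex({0, 2, 3}) = 1
G(5): splits (0,4):0^1=1 (1,3):1^3=2 (2,2):2^2=0 (0,3):0^3=3 (1,2):1^2=3 -> mex({0, 1, 2, 3}) = 4
G(6) = mex({0, 1, 2, 4}) = 3
G(7) = mex({0, 1, 3, 4, 5}) = 2
G(8) = mex({0, 2, 3, 5, 6}) = 1
G(9) = mex({0, 1, 2, 3, 6, 7}) = 4
G(10) = mex({0, 1, 3, 4, 5, 7}) = 2
G(11) = mex({0, 1, 2, 3, 4, 5}) = 6
G(12) = mex({0, 1, 2, 3, 5, 6, 7}) = 4
G(13) = mex({0, 2, 3, 4, 6, 7}) = 1
G(14) = mex({0, 1, 4, 5, 6, 7}) = 2
G(15) = mex({0, 1, 2, 3, 4, 5, 6}) = 7
G(16) = mex({0, 2, 3, 5, 6, 7}) = 1
G(17) = mex({0, 1, 2, 3, 5, 6, 7}) = 4
Therefore G(17) = 4.

4


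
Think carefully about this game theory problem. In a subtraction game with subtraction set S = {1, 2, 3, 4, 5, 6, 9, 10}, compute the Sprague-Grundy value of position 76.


The subtraction set is S = {1, 2, 3, 4, 5, 6, 9, 10}.
G(k) = mex{ G(k - s) : s in S, s <= k }. We compute iteratively: G(0) = 0.
G(1) = mex({0}) = 1
G(2) = mex({0, 1}) = 2
G(3) = mex({0, 1, 2}) = 3
G(4) = mex({0, 1, 2, 3}) = 4
G(5) = mex({0, 1, 2, 3, 4}) = 5
G(6) = mex({0, 1, 2, 3, 4, 5}) = 6
G(7) = mex({1, 2, 3, 4, 5, 6}) = 0
G(8) = mex({0, 2, 3, 4, 5, 6}) = 1
G(9) = mex({0, 1, 3, 4, 5, 6}) = 2
G(10) = mex({0, 1, 2, 4, 5, 6}) = 3
G(11) = mex({0, 1, 2, 3, 5, 6}) = 4
G(12) = mex({0, 1, 2, 3, 4, 6}) = 5
G(13) = mex({0, 1, 2, 3, 4, 5}) = 6
G(14) = mex({1, 2, 3, 4, 5, 6}) = 0
G(15) = mex({0, 2, 3, 4, 5, 6}) = 1
G(16) = mex({0, 1, 3, 4, 5, 6}) = 2
Observe that G(7)..G(16) = 0, 1, 2, 3, 4, 5, 6, 0, 1, 2 repeats G(0)..G(9) = 0, 1, 2, 3, 4, 5, 6, 0, 1, 2.
For k >= max(S) = 10, G(k) is determined by the previous 10 values G(k-10)..G(k-1); a window of 10 consecutive values has recurred shifted by 7, so by induction G(k + 7) = G(k) for all k >= 0: the sequence is periodic from the start with period 7.
One period: G(0..6) = 0, 1, 2, 3, 4, 5, 6.
76 mod 7 = 6, so G(76) = G(6) = 6.

6


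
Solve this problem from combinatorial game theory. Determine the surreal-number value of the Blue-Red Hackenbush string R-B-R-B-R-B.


Edges (from ground): R-B-R-B-R-B
By Berlekamp's sign-expansion rule, a Blue-Red Hackenbush stalk has the value of the surreal number whose sign sequence is the edge sequence with B -> + and R -> -.
Sign sequence: -+-+-+
Trace the sign expansion in the surreal number tree, starting from 0:
Edge 1: R (sign -) -> bounds (-inf, 0), value = -1
Edge 2: B (sign +) -> bounds (-1, 0), value = -1/2
Edge 3: R (sign -) -> bounds (-1, -1/2), value = -3/4
Edge 4: B (sign +) -> bounds (-3/4, -1/2), value = -5/8
Edge 5: R (sign -) -> bounds (-3/4, -5/8), value = -11/16
Edge 6: B (sign +) -> bounds (-11/16, -5/8), value = -21/32
Game value = -21/32

-21/32


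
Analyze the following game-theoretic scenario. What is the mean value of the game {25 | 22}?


Game = {25 | 22}, a switch {a | b} with numbers a > b.
Its thermograph has left wall a - t and right wall b + t, which meet at t = (a - b)/2, where both equal (a + b)/2. So the mast (mean value) is at (a + b)/2.
Mean = (25 + (22))/2 = 47/2 = 47/2

47/2


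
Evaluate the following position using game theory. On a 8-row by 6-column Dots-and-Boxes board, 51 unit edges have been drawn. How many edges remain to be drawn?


Grid: 8 x 6 boxes, i.e. 9 rows and 7 columns of dots.
Horizontal edges: (rows + 1) * cols = 9 * 6 = 54
Vertical edges: rows * (cols + 1) = 8 * 7 = 56
Total edges: 54 + 56 = 110
Edges drawn: 51
Remaining: 110 - 51 = 59

59


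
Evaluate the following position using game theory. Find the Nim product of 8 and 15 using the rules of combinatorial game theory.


Nim multiplication is bilinear over XOR: (u XOR v) * w = (u*w) XOR (v*w).
So we split each operand into its bit components and XOR the pairwise Nim products.
8 = 8 (as XOR of powers of 2).
15 = 1 + 2 + 4 + 8 (as XOR of powers of 2).
Using the standard Nim-product table on single bits:
  2*2 = 3,   2*4 = 8,   2*8 = 12,
  4*4 = 6,   4*8 = 11,  8*8 = 13,
and  1*x = x (identity), k*l = l*k (commutative).
Pairwise Nim products:
  8 * 1 = 8
  8 * 2 = 12
  8 * 4 = 11
  8 * 8 = 13
XOR them: 8 XOR 12 XOR 11 XOR 13 = 2.
Result: 8 * 15 = 2 (in Nim).

2


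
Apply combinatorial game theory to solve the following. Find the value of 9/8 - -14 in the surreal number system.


x = 9/8, y = -14
Converting to common denominator: 8
x = 9/8, y = -112/8
x - y = 9/8 - -14 = 121/8

121/8


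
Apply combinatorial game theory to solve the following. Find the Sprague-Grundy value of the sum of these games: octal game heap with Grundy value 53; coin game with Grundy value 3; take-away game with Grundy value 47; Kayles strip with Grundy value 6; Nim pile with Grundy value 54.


By the Sprague-Grundy theorem, the Grundy value of a sum of games is the XOR of individual Grundy values.
octal game heap: Grundy value = 53. Running XOR: 0 XOR 53 = 53
coin game: Grundy value = 3. Running XOR: 53 XOR 3 = 54
take-away game: Grundy value = 47. Running XOR: 54 XOR 47 = 25
Kayles strip: Grundy value = 6. Running XOR: 25 XOR 6 = 31
Nim pile: Grundy value = 54. Running XOR: 31 XOR 54 = 41
The combined Grundy value is 41.

41


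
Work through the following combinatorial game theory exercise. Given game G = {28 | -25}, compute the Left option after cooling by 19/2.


Original game: {28 | -25} (a switch {a | b} with a > b).
Cooling by t (for t below the temperature (a - b)/2 = 53/2) taxes each move by t: {a | b} cooled by t is {a - t | b + t}.
Cooling amount: t = 19/2
Cooled Left option: 28 - 19/2 = 37/2
Cooled Right option: -25 + 19/2 = -31/2
Cooled game: {37/2 | -31/2}
Left option = 37/2

37/2


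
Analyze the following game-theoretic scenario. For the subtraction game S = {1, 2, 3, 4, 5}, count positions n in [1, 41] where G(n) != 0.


Subtraction set S = {1, 2, 3, 4, 5}, so G(n) = n mod 6.
G(n) = 0 when n is a multiple of 6.
Multiples of 6 in [1, 41]: 6
N-positions (nonzero Grundy) = 41 - 6 = 35

35


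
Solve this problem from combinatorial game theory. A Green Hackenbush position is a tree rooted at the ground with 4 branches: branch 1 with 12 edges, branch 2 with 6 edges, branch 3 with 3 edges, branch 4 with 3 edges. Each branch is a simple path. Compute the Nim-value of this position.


The tree has 4 branches from the ground vertex.
In Green Hackenbush, the Nim-value of a simple path of length k is k.
Branch 1: length 12, Nim-value = 12
Branch 2: length 6, Nim-value = 6
Branch 3: length 3, Nim-value = 3
Branch 4: length 3, Nim-value = 3
Total Nim-value = XOR of all branch values:
0 XOR 12 = 12
12 XOR 6 = 10
10 XOR 3 = 9
9 XOR 3 = 10
Nim-value of the tree = 10

10


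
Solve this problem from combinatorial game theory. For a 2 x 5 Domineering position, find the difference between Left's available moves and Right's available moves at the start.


Board is 2 x 5 (rows x cols).
Left (vertical) placements: (rows-1) * cols = 1 * 5 = 5
Right (horizontal) placements: rows * (cols-1) = 2 * 4 = 8
Advantage = Left - Right = 5 - 8 = -3

-3


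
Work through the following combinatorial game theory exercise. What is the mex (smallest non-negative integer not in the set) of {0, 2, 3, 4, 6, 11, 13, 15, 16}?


Set = {0, 2, 3, 4, 6, 11, 13, 15, 16}
0 is in the set.
1 is NOT in the set. This is the mex.
mex = 1

1


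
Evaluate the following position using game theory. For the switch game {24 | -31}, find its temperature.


The game is {24 | -31}, a switch {a | b} with numbers a > b.
Cooling {a | b} by t gives {a - t | b + t}, which stops being hot when a - t = b + t, i.e. at t = (a - b)/2. So the temperature of a switch is (a - b)/2.
Temperature = (Left option - Right option) / 2
= (24 - (-31)) / 2
= 55 / 2
= 55/2

55/2


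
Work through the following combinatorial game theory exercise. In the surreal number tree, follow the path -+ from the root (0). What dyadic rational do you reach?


Sign expansion: -+
Rule: track bounds (lo, hi), initially (-inf, +inf). On '+', the current value becomes lo and we move to the simplest number in (value, hi): value + 1 if hi = +inf, otherwise the midpoint (value + hi)/2. On '-', the current value becomes hi and we move to value - 1 if lo = -inf, otherwise the midpoint (lo + value)/2.
Start at 0.
Step 1: sign = -, move left. Bounds: (-inf, 0). Value = -1
Step 2: sign = +, move right. Bounds: (-1, 0). Value = -1/2
The surreal number with sign expansion -+ is -1/2.

-1/2


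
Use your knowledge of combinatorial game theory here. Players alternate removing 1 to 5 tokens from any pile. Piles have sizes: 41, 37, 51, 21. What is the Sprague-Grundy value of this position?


Subtraction set: {1, 2, 3, 4, 5}
For this subtraction set, G(n) = n mod 6 (period = max + 1 = 6).
Pile 1 (size 41): G(41) = 41 mod 6 = 5
Pile 2 (size 37): G(37) = 37 mod 6 = 1
Pile 3 (size 51): G(51) = 51 mod 6 = 3
Pile 4 (size 21): G(21) = 21 mod 6 = 3
Total Grundy value = XOR of all: 5 XOR 1 XOR 3 XOR 3 = 4

4


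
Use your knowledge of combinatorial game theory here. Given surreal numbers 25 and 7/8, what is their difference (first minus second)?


x = 25, y = 7/8
Converting to common denominator: 8
x = 200/8, y = 7/8
x - y = 25 - 7/8 = 193/8

193/8


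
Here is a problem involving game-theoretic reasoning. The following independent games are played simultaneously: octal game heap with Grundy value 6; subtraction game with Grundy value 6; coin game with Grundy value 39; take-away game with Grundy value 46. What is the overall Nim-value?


By the Sprague-Grundy theorem, the Grundy value of a sum of games is the XOR of individual Grundy values.
octal game heap: Grundy value = 6. Running XOR: 0 XOR 6 = 6
subtraction game: Grundy value = 6. Running XOR: 6 XOR 6 = 0
coin game: Grundy value = 39. Running XOR: 0 XOR 39 = 39
take-away game: Grundy value = 46. Running XOR: 39 XOR 46 = 9
The combined Grundy value is 9.

9


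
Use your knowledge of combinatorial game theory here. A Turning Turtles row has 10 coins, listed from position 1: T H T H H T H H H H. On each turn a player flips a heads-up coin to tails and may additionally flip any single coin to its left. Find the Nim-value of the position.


Coins: T H T H H T H H H H
Key fact: a single head at position k behaves exactly like a Nim heap of size k (turning it to T and optionally flipping a coin at j < k corresponds to moving the heap from k to j, or to 0), and heads combine as a disjunctive sum (two heads at the same place would cancel, matching j XOR j = 0). So the Nim-value is the XOR of the 1-indexed positions of the heads.
Face-up positions (1-indexed): [2, 4, 5, 7, 8, 9, 10]
XOR 0 with 2: 0 XOR 2 = 2
XOR 2 with 4: 2 XOR 4 = 6
XOR 6 with 5: 6 XOR 5 = 3
XOR 3 with 7: 3 XOR 7 = 4
XOR 4 with 8: 4 XOR 8 = 12
XOR 12 with 9: 12 XOR 9 = 5
XOR 5 with 10: 5 XOR 10 = 15
Nim-value = 15

15


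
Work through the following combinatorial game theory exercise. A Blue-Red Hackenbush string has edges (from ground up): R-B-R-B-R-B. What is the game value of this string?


Edges (from ground): R-B-R-B-R-B
By Berlekamp's sign-expansion rule, a Blue-Red Hackenbush stalk has the value of the surreal number whose sign sequence is the edge sequence with B -> + and R -> -.
Sign sequence: -+-+-+
Trace the sign expansion in the surreal number tree, starting from 0:
Edge 1: R (sign -) -> bounds (-inf, 0), value = -1
Edge 2: B (sign +) -> bounds (-1, 0), value = -1/2
Edge 3: R (sign -) -> bounds (-1, -1/2), value = -3/4
Edge 4: B (sign +) -> bounds (-3/4, -1/2), value = -5/8
Edge 5: R (sign -) -> bounds (-3/4, -5/8), value = -11/16
Edge 6: B (sign +) -> bounds (-11/16, -5/8), value = -21/32
Game value = -21/32

-21/32


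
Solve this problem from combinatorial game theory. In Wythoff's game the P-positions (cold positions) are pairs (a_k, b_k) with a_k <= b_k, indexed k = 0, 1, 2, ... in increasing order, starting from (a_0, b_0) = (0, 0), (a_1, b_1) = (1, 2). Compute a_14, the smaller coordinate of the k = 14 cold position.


By Wythoff's theorem, a_k = floor(k * phi) and b_k = floor(k * phi^2) = a_k + k, where phi = (1 + sqrt(5))/2 is the golden ratio.
phi = (1 + sqrt(5))/2 = 1.618034
k = 14
k * phi = 14 * 1.618034 = 22.652476
a_14 = floor(k * phi) = 22

22


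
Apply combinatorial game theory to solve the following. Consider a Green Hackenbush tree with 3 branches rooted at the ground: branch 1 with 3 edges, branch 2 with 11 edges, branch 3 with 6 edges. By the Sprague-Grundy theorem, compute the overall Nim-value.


The tree has 3 branches from the ground vertex.
In Green Hackenbush, the Nim-value of a simple path of length k is k.
Branch 1: length 3, Nim-value = 3
Branch 2: length 11, Nim-value = 11
Branch 3: length 6, Nim-value = 6
Total Nim-value = XOR of all branch values:
0 XOR 3 = 3
3 XOR 11 = 8
8 XOR 6 = 14
Nim-value of the tree = 14

14


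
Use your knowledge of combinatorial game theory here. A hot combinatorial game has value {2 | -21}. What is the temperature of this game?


The game is {2 | -21}, a switch {a | b} with numbers a > b.
Cooling {a | b} by t gives {a - t | b + t}, which stops being hot when a - t = b + t, i.e. at t = (a - b)/2. So the temperature of a switch is (a - b)/2.
Temperature = (Left option - Right option) / 2
= (2 - (-21)) / 2
= 23 / 2
= 23/2

23/2


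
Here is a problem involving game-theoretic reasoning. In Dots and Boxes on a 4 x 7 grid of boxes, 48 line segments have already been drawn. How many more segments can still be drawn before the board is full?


Grid: 4 x 7 boxes, i.e. 5 rows and 8 columns of dots.
Horizontal edges: (rows + 1) * cols = 5 * 7 = 35
Vertical edges: rows * (cols + 1) = 4 * 8 = 32
Total edges: 35 + 32 = 67
Edges drawn: 48
Remaining: 67 - 48 = 19

19


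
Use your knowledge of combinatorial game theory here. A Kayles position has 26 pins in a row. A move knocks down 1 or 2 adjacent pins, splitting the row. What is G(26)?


Kayles: a move removes 1 or 2 adjacent pins from a contiguous row.
Removing pins from a row of k leaves two independent rows (a, b) with a + b = k - 1 (one pin) or a + b = k - 2 (two pins); an end removal gives a = 0.
By Sprague-Grundy, G(k) = mex{ G(a) XOR G(b) } over all these splits. G(0) = 0.
G(1): splits (0,0):0^0=0 -> mex({0}) = 1
G(2): splits (0,1):0^1=1 (0,0):0^0=0 -> mex({0, 1}) = 2
G(3): splits (0,2):0^2=2 (1,1):1^1=0 (0,1):0^1=1 -> mex({0, 1, 2}) = 3
G(4): splits (0,3):0^3=3 (1,2):1^2=3 (0,2):0^2=2 (1,1):1^1=0 -> mex({0, 2, 3}) = 1
G(5): splits (0,4):0^1=1 (1,3):1^3=2 (2,2):2^2=0 (0,3):0^3=3 (1,2):1^2=3 -> mex({0, 1, 2, 3}) = 4
G(6) = mex({0, 1, 2, 4}) = 3
G(7) = mex({0, 1, 3, 4, 5}) = 2
G(8) = mex({0, 2, 3, 5, 6}) = 1
G(9) = mex({0, 1, 2, 3, 6, 7}) = 4
G(10) = mex({0, 1, 3, 4, 5, 7}) = 2
G(11) = mex({0, 1, 2, 3, 4, 5}) = 6
G(12) = mex({0, 1, 2, 3, 5, 6, 7}) = 4
G(13) = mex({0, 2, 3, 4, 6, 7}) = 1
G(14) = mex({0, 1, 4, 5, 6, 7}) = 2
G(15) = mex({0, 1, 2, 3, 4, 5, 6}) = 7
G(16) = mex({0, 2, 3, 5, 6, 7}) = 1
G(17) = mex({0, 1, 2, 3, 5, 6, 7}) = 4
G(18) = mex({0, 1, 2, 4, 5, 6}) = 3
G(19) = mex({0, 1, 3, 4, 5, 7}) = 2
G(20) = mex({0, 2, 3, 4, 5, 6, 7}) = 1
G(21) = mex({0, 1, 2, 3, 5, 6, 7}) = 4
G(22) = mex({0, 1, 2, 3, 4, 5, 7}) = 6
G(23) = mex({0, 1, 2, 3, 4, 5, 6}) = 7
G(24) = mex({0, 1, 2, 3, 5, 6, 7}) = 4
G(25) = mex({0, 2, 3, 4, 6, 7}) = 1
G(26) = mex({0, 1, 3, 4, 5, 6, 7}) = 2
Therefore G(26) = 2.

2


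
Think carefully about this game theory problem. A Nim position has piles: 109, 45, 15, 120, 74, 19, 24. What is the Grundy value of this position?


We need the XOR (exclusive or) of all pile sizes.
After XOR-ing pile 1 (size 109): 0 XOR 109 = 109
After XOR-ing pile 2 (size 45): 109 XOR 45 = 64
After XOR-ing pile 3 (size 15): 64 XOR 15 = 79
After XOR-ing pile 4 (size 120): 79 XOR 120 = 55
After XOR-ing pile 5 (size 74): 55 XOR 74 = 125
After XOR-ing pile 6 (size 19): 125 XOR 19 = 110
After XOR-ing pile 7 (size 24): 110 XOR 24 = 118
The Nim-value of this position is 118.

118


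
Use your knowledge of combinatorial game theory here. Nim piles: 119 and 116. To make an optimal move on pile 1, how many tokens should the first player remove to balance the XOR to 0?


Piles: 119 and 116
Current XOR: 119 XOR 116 = 3 (non-zero, so this is an N-position).
To make the XOR zero, we need to find a move that balances the piles.
For pile 1 (size 119): target = 119 XOR 3 = 116
We reduce pile 1 from 119 to 116.
Tokens removed: 119 - 116 = 3
Verification: 116 XOR 116 = 0

3


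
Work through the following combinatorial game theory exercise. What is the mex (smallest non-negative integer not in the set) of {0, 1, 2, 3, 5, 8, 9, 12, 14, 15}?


Set = {0, 1, 2, 3, 5, 8, 9, 12, 14, 15}
0 is in the set.
1 is in the set.
2 is in the set.
3 is in the set.
4 is NOT in the set. This is the mex.
mex = 4

4


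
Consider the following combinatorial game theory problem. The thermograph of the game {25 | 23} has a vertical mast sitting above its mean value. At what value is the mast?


Game = {25 | 23}, a switch {a | b} with numbers a > b.
Its thermograph has left wall a - t and right wall b + t, which meet at t = (a - b)/2, where both equal (a + b)/2. So the mast (mean value) is at (a + b)/2.
Mean = (25 + (23))/2 = 48/2 = 24

24


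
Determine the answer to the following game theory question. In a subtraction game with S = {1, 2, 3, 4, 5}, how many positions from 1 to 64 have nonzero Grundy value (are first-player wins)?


Subtraction set S = {1, 2, 3, 4, 5}, so G(n) = n mod 6.
G(n) = 0 when n is a multiple of 6.
Multiples of 6 in [1, 64]: 10
N-positions (nonzero Grundy) = 64 - 10 = 54

54


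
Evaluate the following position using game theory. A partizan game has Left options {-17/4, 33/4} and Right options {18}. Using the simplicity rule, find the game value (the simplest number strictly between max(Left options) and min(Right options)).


Left options: {-17/4, 33/4}, max = 33/4
Right options: {18}, min = 18
All options are numbers and max(Left) < min(Right), so by the simplicity theorem the value is the simplest (earliest-born) number strictly between 33/4 and 18.
Integers 9 through 17 all lie strictly between 33/4 and 18.
Among integers, the simplest (lowest birthday = smallest |n|; 0 is born on day 0, +-n on day n) is 9.
No non-integer in the interval can be simpler: if x is a non-integer in the interval, then floor(x) or ceil(x) also lies in the interval (the interval contains an integer), and both are proper prefixes of x's sign expansion, i.e. born earlier. So the game value is 9.
Game value = 9

9


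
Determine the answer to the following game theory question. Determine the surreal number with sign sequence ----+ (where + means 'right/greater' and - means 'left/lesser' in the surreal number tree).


Sign expansion: ----+
Rule: track bounds (lo, hi), initially (-inf, +inf). On '+', the current value becomes lo and we move to the simplest number in (value, hi): value + 1 if hi = +inf, otherwise the midpoint (value + hi)/2. On '-', the current value becomes hi and we move to value - 1 if lo = -inf, otherwise the midpoint (lo + value)/2.
Start at 0.
Step 1: sign = -, move left. Bounds: (-inf, 0). Value = -1
Step 2: sign = -, move left. Bounds: (-inf, -1). Value = -2
Step 3: sign = -, move left. Bounds: (-inf, -2). Value = -3
Step 4: sign = -, move left. Bounds: (-inf, -3). Value = -4
Step 5: sign = +, move right. Bounds: (-4, -3). Value = -7/2
The surreal number with sign expansion ----+ is -7/2.

-7/2


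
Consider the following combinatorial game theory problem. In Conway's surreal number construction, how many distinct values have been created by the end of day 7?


Day 0: {|} = 0 is born. Count = 1.
Day n: the number of surreal numbers born by day n is 2^(n+1) - 1.
By day 0: 2^1 - 1 = 1
By day 1: 2^2 - 1 = 3
By day 2: 2^3 - 1 = 7
By day 3: 2^4 - 1 = 15
By day 4: 2^5 - 1 = 31
By day 5: 2^6 - 1 = 63
By day 6: 2^7 - 1 = 127
By day 7: 2^8 - 1 = 255
By day 7: 255 surreal numbers.

255


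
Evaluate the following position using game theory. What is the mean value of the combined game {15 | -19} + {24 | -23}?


G1 = {15 | -19}, G2 = {24 | -23}
Each is a switch {a | b} with numbers a > b; its mean value is (a + b)/2, and mean value is additive over game sums: m(G1 + G2) = m(G1) + m(G2).
Mean of G1 = (15 + (-19))/2 = -4/2 = -2
Mean of G2 = (24 + (-23))/2 = 1/2 = 1/2
Mean of G1 + G2 = -2 + 1/2 = -3/2

-3/2


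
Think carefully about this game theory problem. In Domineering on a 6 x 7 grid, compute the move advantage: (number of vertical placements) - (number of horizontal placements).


Board is 6 x 7 (rows x cols).
Left (vertical) placements: (rows-1) * cols = 5 * 7 = 35
Right (horizontal) placements: rows * (cols-1) = 6 * 6 = 36
Advantage = Left - Right = 35 - 36 = -1

-1


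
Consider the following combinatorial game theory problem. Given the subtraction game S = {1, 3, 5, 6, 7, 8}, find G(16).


The subtraction set is S = {1, 3, 5, 6, 7, 8}.
G(k) = mex{ G(k - s) : s in S, s <= k }. We compute iteratively: G(0) = 0.
G(1) = mex({0}) = 1
G(2) = mex({1}) = 0
G(3) = mex({0}) = 1
G(4) = mex({1}) = 0
G(5) = mex({0}) = 1
G(6) = mex({0, 1}) = 2
G(7) = mex({0, 1, 2}) = 3
G(8) = mex({0, 1, 3}) = 2
G(9) = mex({0, 1, 2}) = 3
G(10) = mex({0, 1, 3}) = 2
G(11) = mex({0, 1, 2}) = 3
G(12) = mex({0, 1, 2, 3}) = 4
G(13) = mex({1, 2, 3, 4}) = 0
G(14) = mex({0, 2, 3}) = 1
G(15) = mex({1, 2, 3, 4}) = 0
G(16) = mex({0, 2, 3}) = 1
Therefore G(16) = 1.

1


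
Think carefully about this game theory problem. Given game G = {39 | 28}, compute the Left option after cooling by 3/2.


Original game: {39 | 28} (a switch {a | b} with a > b).
Cooling by t (for t below the temperature (a - b)/2 = 11/2) taxes each move by t: {a | b} cooled by t is {a - t | b + t}.
Cooling amount: t = 3/2
Cooled Left option: 39 - 3/2 = 75/2
Cooled Right option: 28 + 3/2 = 59/2
Cooled game: {75/2 | 59/2}
Left option = 75/2

75/2


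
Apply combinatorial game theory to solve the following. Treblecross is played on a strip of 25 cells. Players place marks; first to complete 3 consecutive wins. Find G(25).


Treblecross: place X on empty cells; 3-in-a-row wins.
Playing within two cells of an existing X lets the opponent win at once, so sensible play treats the cells i-2..i+2 around each X as dead. The player left with no safe cell loses, so this is a normal-play take-away game on strips of safe cells.
Placing X at cell i (0-indexed) of a strip of k safe cells leaves independent strips of sizes max(0, i-2) and max(0, k-i-3). Hence G(k) = mex{ G(max(0,i-2)) XOR G(max(0,k-i-3)) : 0 <= i < k }, with G(0) = 0.
G(1): splits (0,0):0^0=0 -> mex({0}) = 1
G(2): splits (0,0):0^0=0 -> mex({0}) = 1
G(3): splits (0,0):0^0=0 -> mex({0}) = 1
G(4): splits (0,1):0^1=1 (0,0):0^0=0 -> mex({0, 1}) = 2
G(5): splits (0,2):0^1=1 (0,1):0^1=1 (0,0):0^0=0 -> mex({0, 1}) = 2
G(6) = mex({1}) = 0
G(7) = mex({0, 1, 2}) = 3
G(8) = mex({0, 1, 2}) = 3
G(9) = mex({0, 2}) = 1
G(10) = mex({0, 2, 3}) = 1
G(11) = mex({0, 3}) = 1
G(12) = mex({1, 3}) = 0
G(13) = mex({0, 1, 2, 3}) = 4
G(14) = mex({0, 1, 2}) = 3
G(15) = mex({0, 1, 2}) = 3
G(16) = mex({0, 1, 2, 4}) = 3
G(17) = mex({0, 1, 3, 4}) = 2
G(18) = mex({0, 1, 3, 4}) = 2
G(19) = mex({0, 1, 3, 5}) = 2
G(20) = mex({0, 1, 2, 3, 5}) = 4
G(21) = mex({0, 1, 2, 3, 5}) = 4
G(22) = mex({1, 2, 6}) = 0
G(23) = mex({0, 1, 2, 3, 4, 6}) = 5
G(24) = mex({0, 1, 2, 3, 4}) = 5
G(25) = mex({0, 1, 3, 4, 7}) = 2
Therefore G(25) = 2.

2


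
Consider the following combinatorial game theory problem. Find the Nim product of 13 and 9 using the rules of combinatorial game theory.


Nim multiplication is bilinear over XOR: (u XOR v) * w = (u*w) XOR (v*w).
So we split each operand into its bit components and XOR the pairwise Nim products.
13 = 1 + 4 + 8 (as XOR of powers of 2).
9 = 1 + 8 (as XOR of powers of 2).
Using the standard Nim-product table on single bits:
  2*2 = 3,   2*4 = 8,   2*8 = 12,
  4*4 = 6,   4*8 = 11,  8*8 = 13,
and  1*x = x (identity), k*l = l*k (commutative).
Pairwise Nim products:
  1 * 1 = 1
  1 * 8 = 8
  4 * 1 = 4
  4 * 8 = 11
  8 * 1 = 8
  8 * 8 = 13
XOR them: 1 XOR 8 XOR 4 XOR 11 XOR 8 XOR 13 = 3.
Result: 13 * 9 = 3 (in Nim).

3


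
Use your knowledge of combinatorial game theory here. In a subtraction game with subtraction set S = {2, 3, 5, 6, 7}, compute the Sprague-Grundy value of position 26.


The subtraction set is S = {2, 3, 5, 6, 7}.
G(k) = mex{ G(k - s) : s in S, s <= k }. We compute iteratively: G(0) = 0.
G(1) = mex({}) = 0
G(2) = mex({0}) = 1
G(3) = mex({0}) = 1
G(4) = mex({0, 1}) = 2
G(5) = mex({0, 1}) = 2
G(6) = mex({0, 1, 2}) = 3
G(7) = mex({0, 1, 2}) = 3
G(8) = mex({0, 1, 2, 3}) = 4
G(9) = mex({1, 2, 3}) = 0
G(10) = mex({1, 2, 3, 4}) = 0
G(11) = mex({0, 2, 3, 4}) = 1
G(12) = mex({0, 2, 3}) = 1
G(13) = mex({0, 1, 3, 4}) = 2
G(14) = mex({0, 1, 3, 4}) = 2
G(15) = mex({0, 1, 2, 4}) = 3
Observe that G(9)..G(15) = 0, 0, 1, 1, 2, 2, 3 repeats G(0)..G(6) = 0, 0, 1, 1, 2, 2, 3.
For k >= max(S) = 7, G(k) is determined by the previous 7 values G(k-7)..G(k-1); a window of 7 consecutive values has recurred shifted by 9, so by induction G(k + 9) = G(k) for all k >= 0: the sequence is periodic from the start with period 9.
One period: G(0..8) = 0, 0, 1, 1, 2, 2, 3, 3, 4.
26 mod 9 = 8, so G(26) = G(8) = 4.

4


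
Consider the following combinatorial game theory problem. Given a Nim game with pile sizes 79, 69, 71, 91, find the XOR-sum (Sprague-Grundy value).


We need the XOR (exclusive or) of all pile sizes.
After XOR-ing pile 1 (size 79): 0 XOR 79 = 79
After XOR-ing pile 2 (size 69): 79 XOR 69 = 10
After XOR-ing pile 3 (size 71): 10 XOR 71 = 77
After XOR-ing pile 4 (size 91): 77 XOR 91 = 22
The Nim-value of this position is 22.

22


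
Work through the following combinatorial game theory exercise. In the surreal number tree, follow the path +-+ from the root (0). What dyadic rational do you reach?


Sign expansion: +-+
Rule: track bounds (lo, hi), initially (-inf, +inf). On '+', the current value becomes lo and we move to the simplest number in (value, hi): value + 1 if hi = +inf, otherwise the midpoint (value + hi)/2. On '-', the current value becomes hi and we move to value - 1 if lo = -inf, otherwise the midpoint (lo + value)/2.
Start at 0.
Step 1: sign = +, move right. Bounds: (0, +inf). Value = 1
Step 2: sign = -, move left. Bounds: (0, 1). Value = 1/2
Step 3: sign = +, move right. Bounds: (1/2, 1). Value = 3/4
The surreal number with sign expansion +-+ is 3/4.

3/4


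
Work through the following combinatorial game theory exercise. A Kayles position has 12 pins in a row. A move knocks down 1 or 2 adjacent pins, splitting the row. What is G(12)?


Kayles: a move removes 1 or 2 adjacent pins from a contiguous row.
Removing pins from a row of k leaves two independent rows (a, b) with a + b = k - 1 (one pin) or a + b = k - 2 (two pins); an end removal gives a = 0.
By Sprague-Grundy, G(k) = mex{ G(a) XOR G(b) } over all these splits. G(0) = 0.
G(1): splits (0,0):0^0=0 -> mex({0}) = 1
G(2): splits (0,1):0^1=1 (0,0):0^0=0 -> mex({0, 1}) = 2
G(3): splits (0,2):0^2=2 (1,1):1^1=0 (0,1):0^1=1 -> mex({0, 1, 2}) = 3
G(4): splits (0,3):0^3=3 (1,2):1^2=3 (0,2):0^2=2 (1,1):1^1=0 -> mex({0, 2, 3}) = 1
G(5): splits (0,4):0^1=1 (1,3):1^3=2 (2,2):2^2=0 (0,3):0^3=3 (1,2):1^2=3 -> mex({0, 1, 2, 3}) = 4
G(6) = mex({0, 1, 2, 4}) = 3
G(7) = mex({0, 1, 3, 4, 5}) = 2
G(8) = mex({0, 2, 3, 5, 6}) = 1
G(9) = mex({0, 1, 2, 3, 6, 7}) = 4
G(10) = mex({0, 1, 3, 4, 5, 7}) = 2
G(11) = mex({0, 1, 2, 3, 4, 5}) = 6
G(12) = mex({0, 1, 2, 3, 5, 6, 7}) = 4
Therefore G(12) = 4.

4


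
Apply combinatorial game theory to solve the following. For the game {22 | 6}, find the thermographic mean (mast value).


Game = {22 | 6}, a switch {a | b} with numbers a > b.
Its thermograph has left wall a - t and right wall b + t, which meet at t = (a - b)/2, where both equal (a + b)/2. So the mast (mean value) is at (a + b)/2.
Mean = (22 + (6))/2 = 28/2 = 14

14


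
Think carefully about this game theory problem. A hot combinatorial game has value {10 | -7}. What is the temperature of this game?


The game is {10 | -7}, a switch {a | b} with numbers a > b.
Cooling {a | b} by t gives {a - t | b + t}, which stops being hot when a - t = b + t, i.e. at t = (a - b)/2. So the temperature of a switch is (a - b)/2.
Temperature = (Left option - Right option) / 2
= (10 - (-7)) / 2
= 17 / 2
= 17/2

17/2


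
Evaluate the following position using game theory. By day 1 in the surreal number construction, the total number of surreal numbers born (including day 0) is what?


Day 0: {|} = 0 is born. Count = 1.
Day n: the number of surreal numbers born by day n is 2^(n+1) - 1.
By day 0: 2^1 - 1 = 1
By day 1: 2^2 - 1 = 3
By day 1: 3 surreal numbers.

3


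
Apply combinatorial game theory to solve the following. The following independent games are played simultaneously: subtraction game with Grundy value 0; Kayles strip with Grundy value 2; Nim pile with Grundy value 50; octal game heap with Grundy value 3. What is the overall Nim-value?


By the Sprague-Grundy theorem, the Grundy value of a sum of games is the XOR of individual Grundy values.
subtraction game: Grundy value = 0. Running XOR: 0 XOR 0 = 0
Kayles strip: Grundy value = 2. Running XOR: 0 XOR 2 = 2
Nim pile: Grundy value = 50. Running XOR: 2 XOR 50 = 48
octal game heap: Grundy value = 3. Running XOR: 48 XOR 3 = 51
The combined Grundy value is 51.

51


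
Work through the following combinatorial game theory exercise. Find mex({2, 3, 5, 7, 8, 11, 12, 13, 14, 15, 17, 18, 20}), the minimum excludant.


Set = {2, 3, 5, 7, 8, 11, 12, 13, 14, 15, 17, 18, 20}
0 is NOT in the set. This is the mex.
mex = 0

0


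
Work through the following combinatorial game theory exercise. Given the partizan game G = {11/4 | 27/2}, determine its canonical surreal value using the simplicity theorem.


Left options: {11/4}, max = 11/4
Right options: {27/2}, min = 27/2
All options are numbers and max(Left) < min(Right), so by the simplicity theorem the value is the simplest (earliest-born) number strictly between 11/4 and 27/2.
Integers 3 through 13 all lie strictly between 11/4 and 27/2.
Among integers, the simplest (lowest birthday = smallest |n|; 0 is born on day 0, +-n on day n) is 3.
No non-integer in the interval can be simpler: if x is a non-integer in the interval, then floor(x) or ceil(x) also lies in the interval (the interval contains an integer), and both are proper prefixes of x's sign expansion, i.e. born earlier. So the game value is 3.
Game value = 3

3


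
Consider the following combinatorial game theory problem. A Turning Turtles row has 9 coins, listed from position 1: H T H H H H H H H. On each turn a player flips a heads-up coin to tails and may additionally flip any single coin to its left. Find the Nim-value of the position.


Coins: H T H H H H H H H
Key fact: a single head at position k behaves exactly like a Nim heap of size k (turning it to T and optionally flipping a coin at j < k corresponds to moving the heap from k to j, or to 0), and heads combine as a disjunctive sum (two heads at the same place would cancel, matching j XOR j = 0). So the Nim-value is the XOR of the 1-indexed positions of the heads.
Face-up positions (1-indexed): [1, 3, 4, 5, 6, 7, 8, 9]
XOR 0 with 1: 0 XOR 1 = 1
XOR 1 with 3: 1 XOR 3 = 2
XOR 2 with 4: 2 XOR 4 = 6
XOR 6 with 5: 6 XOR 5 = 3
XOR 3 with 6: 3 XOR 6 = 5
XOR 5 with 7: 5 XOR 7 = 2
XOR 2 with 8: 2 XOR 8 = 10
XOR 10 with 9: 10 XOR 9 = 3
Nim-value = 3

3


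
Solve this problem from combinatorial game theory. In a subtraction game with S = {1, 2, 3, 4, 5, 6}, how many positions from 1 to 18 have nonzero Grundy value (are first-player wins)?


Subtraction set S = {1, 2, 3, 4, 5, 6}, so G(n) = n mod 7.
G(n) = 0 when n is a multiple of 7.
Multiples of 7 in [1, 18]: 2
N-positions (nonzero Grundy) = 18 - 2 = 16

16


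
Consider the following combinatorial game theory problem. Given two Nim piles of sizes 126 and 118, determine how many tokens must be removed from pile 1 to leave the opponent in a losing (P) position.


Piles: 126 and 118
Current XOR: 126 XOR 118 = 8 (non-zero, so this is an N-position).
To make the XOR zero, we need to find a move that balances the piles.
For pile 1 (size 126): target = 126 XOR 8 = 118
We reduce pile 1 from 126 to 118.
Tokens removed: 126 - 118 = 8
Verification: 118 XOR 118 = 0

8


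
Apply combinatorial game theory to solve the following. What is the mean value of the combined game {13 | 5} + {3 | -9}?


G1 = {13 | 5}, G2 = {3 | -9}
Each is a switch {a | b} with numbers a > b; its mean value is (a + b)/2, and mean value is additive over game sums: m(G1 + G2) = m(G1) + m(G2).
Mean of G1 = (13 + (5))/2 = 18/2 = 9
Mean of G2 = (3 + (-9))/2 = -6/2 = -3
Mean of G1 + G2 = 9 + -3 = 6

6


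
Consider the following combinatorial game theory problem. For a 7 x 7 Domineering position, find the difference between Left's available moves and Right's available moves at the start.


Board is 7 x 7 (rows x cols).
Left (vertical) placements: (rows-1) * cols = 6 * 7 = 42
Right (horizontal) placements: rows * (cols-1) = 7 * 6 = 42
Advantage = Left - Right = 42 - 42 = 0

0


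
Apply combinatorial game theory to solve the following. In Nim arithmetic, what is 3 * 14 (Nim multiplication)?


Nim multiplication is bilinear over XOR: (u XOR v) * w = (u*w) XOR (v*w).
So we split each operand into its bit components and XOR the pairwise Nim products.
3 = 1 + 2 (as XOR of powers of 2).
14 = 2 + 4 + 8 (as XOR of powers of 2).
Using the standard Nim-product table on single bits:
  2*2 = 3,   2*4 = 8,   2*8 = 12,
  4*4 = 6,   4*8 = 11,  8*8 = 13,
and  1*x = x (identity), k*l = l*k (commutative).
Pairwise Nim products:
  1 * 2 = 2
  1 * 4 = 4
  1 * 8 = 8
  2 * 2 = 3
  2 * 4 = 8
  2 * 8 = 12
XOR them: 2 XOR 4 XOR 8 XOR 3 XOR 8 XOR 12 = 9.
Result: 3 * 14 = 9 (in Nim).

9


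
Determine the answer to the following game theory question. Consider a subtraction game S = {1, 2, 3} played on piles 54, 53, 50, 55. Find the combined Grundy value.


Subtraction set: {1, 2, 3}
For this subtraction set, G(n) = n mod 4 (period = max + 1 = 4).
Pile 1 (size 54): G(54) = 54 mod 4 = 2
Pile 2 (size 53): G(53) = 53 mod 4 = 1
Pile 3 (size 50): G(50) = 50 mod 4 = 2
Pile 4 (size 55): G(55) = 55 mod 4 = 3
Total Grundy value = XOR of all: 2 XOR 1 XOR 2 XOR 3 = 2

2


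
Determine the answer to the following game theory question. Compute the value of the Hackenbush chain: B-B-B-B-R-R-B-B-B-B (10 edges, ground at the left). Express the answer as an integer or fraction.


Edges (from ground): B-B-B-B-R-R-B-B-B-B
By Berlekamp's sign-expansion rule, a Blue-Red Hackenbush stalk has the value of the surreal number whose sign sequence is the edge sequence with B -> + and R -> -.
Sign sequence: ++++--++++
Trace the sign expansion in the surreal number tree, starting from 0:
Edge 1: B (sign +) -> bounds (0, +inf), value = 1
Edge 2: B (sign +) -> bounds (1, +inf), value = 2
Edge 3: B (sign +) -> bounds (2, +inf), value = 3
Edge 4: B (sign +) -> bounds (3, +inf), value = 4
Edge 5: R (sign -) -> bounds (3, 4), value = 7/2
Edge 6: R (sign -) -> bounds (3, 7/2), value = 13/4
Edge 7: B (sign +) -> bounds (13/4, 7/2), value = 27/8
Edge 8: B (sign +) -> bounds (27/8, 7/2), value = 55/16
Edge 9: B (sign +) -> bounds (55/16, 7/2), value = 111/32
Edge 10: B (sign +) -> bounds (111/32, 7/2), value = 223/64
Game value = 223/64

223/64


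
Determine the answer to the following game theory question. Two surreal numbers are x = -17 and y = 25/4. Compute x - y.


x = -17, y = 25/4
Converting to common denominator: 4
x = -68/4, y = 25/4
x - y = -17 - 25/4 = -93/4

-93/4


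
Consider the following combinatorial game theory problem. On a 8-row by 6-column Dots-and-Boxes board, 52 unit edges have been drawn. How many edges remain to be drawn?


Grid: 8 x 6 boxes, i.e. 9 rows and 7 columns of dots.
Horizontal edges: (rows + 1) * cols = 9 * 6 = 54
Vertical edges: rows * (cols + 1) = 8 * 7 = 56
Total edges: 54 + 56 = 110
Edges drawn: 52
Remaining: 110 - 52 = 58

58


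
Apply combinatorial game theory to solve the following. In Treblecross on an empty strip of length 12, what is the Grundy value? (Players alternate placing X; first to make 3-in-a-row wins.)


Treblecross: place X on empty cells; 3-in-a-row wins.
Playing within two cells of an existing X lets the opponent win at once, so sensible play treats the cells i-2..i+2 around each X as dead. The player left with no safe cell loses, so this is a normal-play take-away game on strips of safe cells.
Placing X at cell i (0-indexed) of a strip of k safe cells leaves independent strips of sizes max(0, i-2) and max(0, k-i-3). Hence G(k) = mex{ G(max(0,i-2)) XOR G(max(0,k-i-3)) : 0 <= i < k }, with G(0) = 0.
G(1): splits (0,0):0^0=0 -> mex({0}) = 1
G(2): splits (0,0):0^0=0 -> mex({0}) = 1
G(3): splits (0,0):0^0=0 -> mex({0}) = 1
G(4): splits (0,1):0^1=1 (0,0):0^0=0 -> mex({0, 1}) = 2
G(5): splits (0,2):0^1=1 (0,1):0^1=1 (0,0):0^0=0 -> mex({0, 1}) = 2
G(6) = mex({1}) = 0
G(7) = mex({0, 1, 2}) = 3
G(8) = mex({0, 1, 2}) = 3
G(9) = mex({0, 2}) = 1
G(10) = mex({0, 2, 3}) = 1
G(11) = mex({0, 3}) = 1
G(12) = mex({1, 3}) = 0
Therefore G(12) = 0.

0


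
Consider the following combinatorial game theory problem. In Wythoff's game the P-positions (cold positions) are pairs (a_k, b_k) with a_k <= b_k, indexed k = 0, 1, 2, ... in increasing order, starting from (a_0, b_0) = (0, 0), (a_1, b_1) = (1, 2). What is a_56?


By Wythoff's theorem, a_k = floor(k * phi) and b_k = floor(k * phi^2) = a_k + k, where phi = (1 + sqrt(5))/2 is the golden ratio.
phi = (1 + sqrt(5))/2 = 1.618034
k = 56
k * phi = 56 * 1.618034 = 90.609903
a_56 = floor(k * phi) = 90

90


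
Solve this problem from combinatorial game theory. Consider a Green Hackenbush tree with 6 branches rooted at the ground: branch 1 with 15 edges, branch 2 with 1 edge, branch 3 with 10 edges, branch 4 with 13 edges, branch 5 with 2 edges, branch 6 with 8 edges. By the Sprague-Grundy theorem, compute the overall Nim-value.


The tree has 6 branches from the ground vertex.
In Green Hackenbush, the Nim-value of a simple path of length k is k.
Branch 1: length 15, Nim-value = 15
Branch 2: length 1, Nim-value = 1
Branch 3: length 10, Nim-value = 10
Branch 4: length 13, Nim-value = 13
Branch 5: length 2, Nim-value = 2
Branch 6: length 8, Nim-value = 8
Total Nim-value = XOR of all branch values:
0 XOR 15 = 15
15 XOR 1 = 14
14 XOR 10 = 4
4 XOR 13 = 9
9 XOR 2 = 11
11 XOR 8 = 3
Nim-value of the tree = 3

3


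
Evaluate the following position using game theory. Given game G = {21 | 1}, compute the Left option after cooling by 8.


Original game: {21 | 1} (a switch {a | b} with a > b).
Cooling by t (for t below the temperature (a - b)/2 = 10) taxes each move by t: {a | b} cooled by t is {a - t | b + t}.
Cooling amount: t = 8
Cooled Left option: 21 - 8 = 13
Cooled Right option: 1 + 8 = 9
Cooled game: {13 | 9}
Left option = 13

13


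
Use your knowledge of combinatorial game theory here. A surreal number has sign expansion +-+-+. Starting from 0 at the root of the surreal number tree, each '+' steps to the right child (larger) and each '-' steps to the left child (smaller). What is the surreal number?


Sign expansion: +-+-+
Rule: track bounds (lo, hi), initially (-inf, +inf). On '+', the current value becomes lo and we move to the simplest number in (value, hi): value + 1 if hi = +inf, otherwise the midpoint (value + hi)/2. On '-', the current value becomes hi and we move to value - 1 if lo = -inf, otherwise the midpoint (lo + value)/2.
Start at 0.
Step 1: sign = +, move right. Bounds: (0, +inf). Value = 1
Step 2: sign = -, move left. Bounds: (0, 1). Value = 1/2
Step 3: sign = +, move right. Bounds: (1/2, 1). Value = 3/4
Step 4: sign = -, move left. Bounds: (1/2, 3/4). Value = 5/8
Step 5: sign = +, move right. Bounds: (5/8, 3/4). Value = 11/16
The surreal number with sign expansion +-+-+ is 11/16.

11/16
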